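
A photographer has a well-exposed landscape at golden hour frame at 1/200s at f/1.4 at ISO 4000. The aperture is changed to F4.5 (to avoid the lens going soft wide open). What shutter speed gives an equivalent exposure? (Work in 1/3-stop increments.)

1/20s

Aperture: f/1.4 → f/1.6 → f/1.8 → f/2 → f/2.2 → f/2.5 → f/2.8 → f/3.2 → f/3.5 → f/4 → f/4.5 — 3 1/3 stops smaller aperture (darker).
Need 3 1/3 stops brighter from the shutter speed: 1/200 → 1/160 → 1/125 → 1/100 → 1/80 → 1/60 → 1/50 → 1/40 → 1/30 → 1/25 → 1/20.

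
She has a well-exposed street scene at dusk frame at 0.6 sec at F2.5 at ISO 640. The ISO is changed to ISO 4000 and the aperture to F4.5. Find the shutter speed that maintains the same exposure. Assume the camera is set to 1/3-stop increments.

0.3 s

ISO: 640 → 800 → 1000 → 1250 → 1600 → 2000 → 2500 → 3200 → 4000 — 2 2/3 stops higher (brighter).
Aperture: f/2.5 → f/2.8 → f/3.2 → f/3.5 → f/4 → f/4.5 — 1 2/3 stops narrower (darker).
Net change so far: 1 stop brighter. Offset with the shutter speed: 0.6 → 0.5 → 0.4 → 0.3.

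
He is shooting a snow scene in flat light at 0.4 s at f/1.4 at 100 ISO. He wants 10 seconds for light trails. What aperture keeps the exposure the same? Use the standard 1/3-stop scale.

Shutter speed: 0.4 → 0.5 → 0.6 → 0.8 → 1 → 1.3 → 1.6 → 2 → 2.5 → 3.2 → 4 → 5 → 6 → 8 → 10 — 4 2/3 stops longer (brighter).
Need 4 2/3 stops darker from the aperture: f/1.4 → f/1.6 → f/1.8 → f/2 → f/2.2 → f/2.5 → f/2.8 → f/3.2 → f/3.5 → f/4 → f/4.5 → f/5 → f/5.6 → f/6.3 → f/7.1.

f/7.1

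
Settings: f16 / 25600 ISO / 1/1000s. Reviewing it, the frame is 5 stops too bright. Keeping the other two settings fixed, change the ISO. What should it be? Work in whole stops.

Overexposed by 5 stops → need 5 stops darker.
ISO: 25600 → 12800 → 6400 → 3200 → 1600 → 800.

ISO 800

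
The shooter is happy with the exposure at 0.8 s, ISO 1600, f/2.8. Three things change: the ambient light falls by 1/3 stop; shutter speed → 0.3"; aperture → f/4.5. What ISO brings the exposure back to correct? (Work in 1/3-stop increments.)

Scene light: 1/3 stop darker.
Shutter speed: 0.8 → 0.6 → 0.5 → 0.4 → 0.3 — 1 1/3 stops faster (darker).
Aperture: f/2.8 → f/3.2 → f/3.5 → f/4 → f/4.5 — 1 1/3 stops smaller aperture (darker).
Net so far: 3 stops darker. ISO: 1600 → 2000 → 2500 → 3200 → 4000 → 5000 → 6400 → 8000 → 10000 → 12800.

ISO 12800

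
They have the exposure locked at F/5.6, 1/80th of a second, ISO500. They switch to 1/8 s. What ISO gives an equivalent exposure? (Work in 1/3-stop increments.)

ISO 50

Shutter speed: 1/80 → 1/60 → 1/50 → 1/40 → 1/30 → 1/25 → 1/20 → 1/15 → 1/13 → 1/10 → 1/8 — 3 1/3 stops slower (brighter).
Need 3 1/3 stops darker from the ISO: 500 → 400 → 320 → 250 → 200 → 160 → 125 → 100 → 80 → 64 → 50.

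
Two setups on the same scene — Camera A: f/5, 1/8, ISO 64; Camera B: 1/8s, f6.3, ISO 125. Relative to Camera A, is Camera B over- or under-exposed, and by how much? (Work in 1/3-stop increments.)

Aperture: f/5 → f/5.6 → f/6.3 — 2/3 stop narrower (darker).
Shutter speed: unchanged.
ISO: 64 → 80 → 100 → 125 — 1 stop raised (brighter).
Net: −2/3 +1 = +1/3 stops.

1/3 stop brighter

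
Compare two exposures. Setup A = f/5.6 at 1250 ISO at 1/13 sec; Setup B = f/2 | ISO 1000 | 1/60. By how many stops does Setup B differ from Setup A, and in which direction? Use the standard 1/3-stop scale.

1/3 stop brighter

Aperture: f/5.6 → f/5 → f/4.5 → f/4 → f/3.5 → f/3.2 → f/2.8 → f/2.5 → f/2.2 → f/2 — 3 stops opened up (brighter).
Shutter speed: 1/13 → 1/15 → 1/20 → 1/25 → 1/30 → 1/40 → 1/50 → 1/60 — 2 1/3 stops shorter (darker).
ISO: 1250 → 1000 — 1/3 stop lower (darker).
Net: +3 −2 1/3 −1/3 = +1/3 stops.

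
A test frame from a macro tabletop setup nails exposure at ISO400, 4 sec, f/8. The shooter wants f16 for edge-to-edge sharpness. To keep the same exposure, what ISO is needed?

ISO 1600

Aperture: f/8 → f/11 → f/16 — 2 stops smaller aperture (darker).
Need 2 stops brighter from the ISO: 400 → 800 → 1600.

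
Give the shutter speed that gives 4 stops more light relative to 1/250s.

Shutter speed: 1/250 → 1/125 → 1/60 → 1/30 → 1/15 — 4 stops longer (brighter).

1/15s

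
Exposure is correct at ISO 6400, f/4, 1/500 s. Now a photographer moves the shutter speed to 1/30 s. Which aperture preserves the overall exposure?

f/16

Shutter speed: 1/500 → 1/250 → 1/125 → 1/60 → 1/30 — 4 stops longer (brighter).
Need 4 stops darker from the aperture: f/4 → f/5.6 → f/8 → f/11 → f/16.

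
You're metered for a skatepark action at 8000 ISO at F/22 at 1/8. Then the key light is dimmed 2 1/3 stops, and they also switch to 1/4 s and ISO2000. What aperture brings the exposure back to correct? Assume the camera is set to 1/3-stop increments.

f/7.1

Scene light: 2 1/3 stops darker.
Shutter speed: 1/8 → 1/6 → 1/5 → 1/4 — 1 stop longer (brighter).
ISO: 8000 → 6400 → 5000 → 4000 → 3200 → 2500 → 2000 — 2 stops lower (darker).
Net so far: 3 1/3 stops darker. Aperture: f/22 → f/20 → f/18 → f/16 → f/14 → f/13 → f/11 → f/10 → f/9 → f/8 → f/7.1.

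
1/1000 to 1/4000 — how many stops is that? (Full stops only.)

2 stops

1/1000 → 1/2000 → 1/4000 — count the steps: 2 stops.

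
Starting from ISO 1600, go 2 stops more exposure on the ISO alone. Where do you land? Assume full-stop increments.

ISO: 1600 → 3200 → 6400 — 2 stops raised (brighter).

ISO 6400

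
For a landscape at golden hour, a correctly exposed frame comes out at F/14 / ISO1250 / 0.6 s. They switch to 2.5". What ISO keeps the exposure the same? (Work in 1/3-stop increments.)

ISO 320

Shutter speed: 0.6 → 0.8 → 1 → 1.3 → 1.6 → 2 → 2.5 — 2 stops longer (brighter).
Need 2 stops darker from the ISO: 1250 → 1000 → 800 → 640 → 500 → 400 → 320.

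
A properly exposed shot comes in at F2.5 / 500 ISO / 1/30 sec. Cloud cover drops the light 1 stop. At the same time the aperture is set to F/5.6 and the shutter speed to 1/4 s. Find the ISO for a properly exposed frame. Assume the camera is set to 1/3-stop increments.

ISO 640

Scene light: 1 stop darker.
Aperture: f/2.5 → f/2.8 → f/3.2 → f/3.5 → f/4 → f/4.5 → f/5 → f/5.6 — 2 1/3 stops smaller aperture (darker).
Shutter speed: 1/30 → 1/25 → 1/20 → 1/15 → 1/13 → 1/10 → 1/8 → 1/6 → 1/5 → 1/4 — 3 stops slower (brighter).
Net so far: 1/3 stop darker. ISO: 500 → 640.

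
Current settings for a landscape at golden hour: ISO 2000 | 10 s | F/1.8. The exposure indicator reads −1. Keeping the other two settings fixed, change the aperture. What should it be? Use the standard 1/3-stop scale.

Underexposed by 1 stop → need 1 stop brighter.
Aperture: f/1.8 → f/1.6 → f/1.4 → f/1.2.

f/1.2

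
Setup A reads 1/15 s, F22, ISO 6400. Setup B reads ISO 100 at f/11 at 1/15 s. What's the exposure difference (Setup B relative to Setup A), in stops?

Aperture: f/22 → f/16 → f/11 — 2 stops opened up (brighter).
Shutter speed: unchanged.
ISO: 6400 → 3200 → 1600 → 800 → 400 → 200 → 100 — 6 stops lower (darker).
Net: +2 −6 = −4 stops.

4 stops darker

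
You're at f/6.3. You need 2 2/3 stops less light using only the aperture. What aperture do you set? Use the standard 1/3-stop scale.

f/16

Aperture: f/6.3 → f/7.1 → f/8 → f/9 → f/10 → f/11 → f/13 → f/14 → f/16 — 2 2/3 stops narrower (darker).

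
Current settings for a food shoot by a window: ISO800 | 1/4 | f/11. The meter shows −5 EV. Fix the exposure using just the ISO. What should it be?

Underexposed by 5 stops → need 5 stops brighter.
ISO: 800 → 1600 → 3200 → 6400 → 12800 → 25600.

ISO 25600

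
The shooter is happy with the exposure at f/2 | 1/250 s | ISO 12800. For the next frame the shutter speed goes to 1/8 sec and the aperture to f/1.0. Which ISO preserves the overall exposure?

Shutter speed: 1/250 → 1/125 → 1/60 → 1/30 → 1/15 → 1/8 — 5 stops slower (brighter).
Aperture: f/2 → f/1.4 → f/1.0 — 2 stops wider (brighter).
Net change so far: 7 stops brighter. Offset with the ISO: 12800 → 6400 → 3200 → 1600 → 800 → 400 → 200 → 100.

ISO 100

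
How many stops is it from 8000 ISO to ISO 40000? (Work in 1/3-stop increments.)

2 1/3 stops

8000 → 10000 → 12800 → 16000 → 20000 → 25600 → 32000 → 40000 — count the steps: 7 third-stops = 2 1/3 stops.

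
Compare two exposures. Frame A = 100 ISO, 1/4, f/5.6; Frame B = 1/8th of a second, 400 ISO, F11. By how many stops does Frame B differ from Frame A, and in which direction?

Aperture: f/5.6 → f/8 → f/11 — 2 stops narrower (darker).
Shutter speed: 1/4 → 1/8 — 1 stop faster (darker).
ISO: 100 → 200 → 400 — 2 stops higher (brighter).
Net: −2 −1 +2 = −1 stop.

1 stop darker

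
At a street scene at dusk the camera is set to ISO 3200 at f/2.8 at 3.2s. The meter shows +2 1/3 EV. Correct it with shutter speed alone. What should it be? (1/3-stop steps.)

Overexposed by 2 1/3 stops → need 2 1/3 stops darker.
Shutter speed: 3.2 → 2.5 → 2 → 1.6 → 1.3 → 1 → 0.8 → 0.6.

0.6 s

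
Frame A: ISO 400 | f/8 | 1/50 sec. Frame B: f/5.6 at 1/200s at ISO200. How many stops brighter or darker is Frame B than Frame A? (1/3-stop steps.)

Aperture: f/8 → f/7.1 → f/6.3 → f/5.6 — 1 stop wider (brighter).
Shutter speed: 1/50 → 1/60 → 1/80 → 1/100 → 1/125 → 1/160 → 1/200 — 2 stops shorter (darker).
ISO: 400 → 320 → 250 → 200 — 1 stop lower (darker).
Net: +1 −2 −1 = −2 stops.

2 stops darker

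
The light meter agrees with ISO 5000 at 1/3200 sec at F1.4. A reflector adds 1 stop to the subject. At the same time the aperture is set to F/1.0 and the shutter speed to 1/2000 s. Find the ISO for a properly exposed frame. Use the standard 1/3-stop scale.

ISO 800

Scene light: 1 stop brighter.
Aperture: f/1.4 → f/1.2 → f/1.1 → f/1.0 — 1 stop wider (brighter).
Shutter speed: 1/3200 → 1/2500 → 1/2000 — 2/3 stop longer (brighter).
Net so far: 2 2/3 stops brighter. ISO: 5000 → 4000 → 3200 → 2500 → 2000 → 1600 → 1250 → 1000 → 800.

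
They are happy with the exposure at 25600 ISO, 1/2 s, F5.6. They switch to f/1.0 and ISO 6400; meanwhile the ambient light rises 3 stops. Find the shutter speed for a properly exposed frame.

1/125s

Scene light: 3 stops brighter.
Aperture: f/5.6 → f/4 → f/2.8 → f/2 → f/1.4 → f/1.0 — 5 stops larger aperture (brighter).
ISO: 25600 → 12800 → 6400 — 2 stops dropped (darker).
Net so far: 6 stops brighter. Shutter speed: 1/2 → 1/4 → 1/8 → 1/15 → 1/30 → 1/60 → 1/125.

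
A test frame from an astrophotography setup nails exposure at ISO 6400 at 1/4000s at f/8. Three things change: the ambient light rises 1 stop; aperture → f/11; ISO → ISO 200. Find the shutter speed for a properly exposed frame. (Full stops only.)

Scene light: 1 stop brighter.
Aperture: f/8 → f/11 — 1 stop narrower (darker).
ISO: 6400 → 3200 → 1600 → 800 → 400 → 200 — 5 stops dropped (darker).
Net so far: 5 stops darker. Shutter speed: 1/4000 → 1/2000 → 1/1000 → 1/500 → 1/250 → 1/125.

1/125s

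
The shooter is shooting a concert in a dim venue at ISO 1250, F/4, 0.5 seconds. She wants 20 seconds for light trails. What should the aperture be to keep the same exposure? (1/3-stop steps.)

f/25

Shutter speed: 0.5 → 0.6 → 0.8 → 1 → 1.3 → 1.6 → 2 → 2.5 → 3.2 → 4 → 5 → 6 → 8 → 10 → 13 → 15 → 20 — 5 1/3 stops slower (brighter).
Need 5 1/3 stops darker from the aperture: f/4 → f/4.5 → f/5 → f/5.6 → f/6.3 → f/7.1 → f/8 → f/9 → f/10 → f/11 → f/13 → f/14 → f/16 → f/18 → f/20 → f/22 → f/25.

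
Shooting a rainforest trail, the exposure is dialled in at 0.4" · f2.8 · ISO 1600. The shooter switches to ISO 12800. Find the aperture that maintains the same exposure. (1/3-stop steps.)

ISO: 1600 → 2000 → 2500 → 3200 → 4000 → 5000 → 6400 → 8000 → 10000 → 12800 — 3 stops raised (brighter).
Need 3 stops darker from the aperture: f/2.8 → f/3.2 → f/3.5 → f/4 → f/4.5 → f/5 → f/5.6 → f/6.3 → f/7.1 → f/8.

f/8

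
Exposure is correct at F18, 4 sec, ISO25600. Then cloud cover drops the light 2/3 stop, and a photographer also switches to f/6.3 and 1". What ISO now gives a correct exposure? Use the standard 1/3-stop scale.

ISO 20000

Scene light: 2/3 stop darker.
Aperture: f/18 → f/16 → f/14 → f/13 → f/11 → f/10 → f/9 → f/8 → f/7.1 → f/6.3 — 3 stops larger aperture (brighter).
Shutter speed: 4 → 3.2 → 2.5 → 2 → 1.6 → 1.3 → 1 — 2 stops faster (darker).
Net so far: 1/3 stop brighter. ISO: 25600 → 20000.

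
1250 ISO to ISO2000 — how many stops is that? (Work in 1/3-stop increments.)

2/3 stop

1250 → 1600 → 2000 — count the steps: 2 third-stops = 2/3 stop.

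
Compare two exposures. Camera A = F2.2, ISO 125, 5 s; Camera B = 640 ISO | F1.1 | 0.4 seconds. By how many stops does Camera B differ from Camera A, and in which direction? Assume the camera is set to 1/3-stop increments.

2/3 stop brighter

Aperture: f/2.2 → f/2 → f/1.8 → f/1.6 → f/1.4 → f/1.2 → f/1.1 — 2 stops wider (brighter).
Shutter speed: 5 → 4 → 3.2 → 2.5 → 2 → 1.6 → 1.3 → 1 → 0.8 → 0.6 → 0.5 → 0.4 — 3 2/3 stops shorter (darker).
ISO: 125 → 160 → 200 → 250 → 320 → 400 → 500 → 640 — 2 1/3 stops raised (brighter).
Net: +2 −3 2/3 +2 1/3 = +2/3 stops.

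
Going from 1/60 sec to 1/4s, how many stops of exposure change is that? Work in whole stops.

4 stops

1/60 → 1/30 → 1/15 → 1/8 → 1/4 — count the steps: 4 stops.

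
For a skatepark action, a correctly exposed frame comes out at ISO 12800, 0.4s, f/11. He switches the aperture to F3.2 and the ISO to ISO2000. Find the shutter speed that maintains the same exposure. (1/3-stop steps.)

1/5s

Aperture: f/11 → f/10 → f/9 → f/8 → f/7.1 → f/6.3 → f/5.6 → f/5 → f/4.5 → f/4 → f/3.5 → f/3.2 — 3 2/3 stops wider (brighter).
ISO: 12800 → 10000 → 8000 → 6400 → 5000 → 4000 → 3200 → 2500 → 2000 — 2 2/3 stops dropped (darker).
Net change so far: 1 stop brighter. Offset with the shutter speed: 0.4 → 0.3 → 1/4 → 1/5.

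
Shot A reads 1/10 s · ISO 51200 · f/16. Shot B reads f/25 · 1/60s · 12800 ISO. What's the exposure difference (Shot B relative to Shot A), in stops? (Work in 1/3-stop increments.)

Aperture: f/16 → f/18 → f/20 → f/22 → f/25 — 1 1/3 stops stopped down (darker).
Shutter speed: 1/10 → 1/13 → 1/15 → 1/20 → 1/25 → 1/30 → 1/40 → 1/50 → 1/60 — 2 2/3 stops faster (darker).
ISO: 51200 → 40000 → 32000 → 25600 → 20000 → 16000 → 12800 — 2 stops lower (darker).
Net: −1 1/3 −2 2/3 −2 = −6 stops.

6 stops darker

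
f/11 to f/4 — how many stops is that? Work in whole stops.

f/11 → f/8 → f/5.6 → f/4 — count the steps: 3 stops.

3 stops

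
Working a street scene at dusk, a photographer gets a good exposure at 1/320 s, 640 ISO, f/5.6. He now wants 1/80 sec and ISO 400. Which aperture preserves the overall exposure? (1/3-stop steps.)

f/9

Shutter speed: 1/320 → 1/250 → 1/200 → 1/160 → 1/125 → 1/100 → 1/80 — 2 stops slower (brighter).
ISO: 640 → 500 → 400 — 2/3 stop dropped (darker).
Net change so far: 1 1/3 stops brighter. Offset with the aperture: f/5.6 → f/6.3 → f/7.1 → f/8 → f/9.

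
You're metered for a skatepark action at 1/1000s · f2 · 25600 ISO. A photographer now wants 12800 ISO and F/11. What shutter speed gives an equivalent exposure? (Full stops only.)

1/15s

ISO: 25600 → 12800 — 1 stop dropped (darker).
Aperture: f/2 → f/2.8 → f/4 → f/5.6 → f/8 → f/11 — 5 stops narrower (darker).
Net change so far: 6 stops darker. Offset with the shutter speed: 1/1000 → 1/500 → 1/250 → 1/125 → 1/60 → 1/30 → 1/15.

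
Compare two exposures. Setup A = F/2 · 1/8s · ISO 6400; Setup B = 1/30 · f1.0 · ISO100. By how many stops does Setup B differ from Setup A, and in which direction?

6 stops darker

Aperture: f/2 → f/1.4 → f/1.0 — 2 stops opened up (brighter).
Shutter speed: 1/8 → 1/15 → 1/30 — 2 stops shorter (darker).
ISO: 6400 → 3200 → 1600 → 800 → 400 → 200 → 100 — 6 stops dropped (darker).
Net: +2 −2 −6 = −6 stops.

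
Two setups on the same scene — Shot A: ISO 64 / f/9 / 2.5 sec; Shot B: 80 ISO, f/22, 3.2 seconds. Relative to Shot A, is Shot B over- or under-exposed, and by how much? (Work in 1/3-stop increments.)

2 stops darker

Aperture: f/9 → f/10 → f/11 → f/13 → f/14 → f/16 → f/18 → f/20 → f/22 — 2 2/3 stops narrower (darker).
Shutter speed: 2.5 → 3.2 — 1/3 stop longer (brighter).
ISO: 64 → 80 — 1/3 stop raised (brighter).
Net: −2 2/3 +1/3 +1/3 = −2 stops.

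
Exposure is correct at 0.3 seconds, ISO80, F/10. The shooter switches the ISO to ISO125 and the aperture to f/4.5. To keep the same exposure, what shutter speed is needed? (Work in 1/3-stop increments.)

ISO: 80 → 100 → 125 — 2/3 stop raised (brighter).
Aperture: f/10 → f/9 → f/8 → f/7.1 → f/6.3 → f/5.6 → f/5 → f/4.5 — 2 1/3 stops larger aperture (brighter).
Net change so far: 3 stops brighter. Offset with the shutter speed: 0.3 → 1/4 → 1/5 → 1/6 → 1/8 → 1/10 → 1/13 → 1/15 → 1/20 → 1/25.

1/25s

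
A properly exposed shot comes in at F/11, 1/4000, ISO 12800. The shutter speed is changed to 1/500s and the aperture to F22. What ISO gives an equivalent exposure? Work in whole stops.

ISO 6400

Shutter speed: 1/4000 → 1/2000 → 1/1000 → 1/500 — 3 stops longer (brighter).
Aperture: f/11 → f/16 → f/22 — 2 stops smaller aperture (darker).
Net change so far: 1 stop brighter. Offset with the ISO: 12800 → 6400.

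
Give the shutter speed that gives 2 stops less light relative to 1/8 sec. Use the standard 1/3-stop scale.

1/30s

Shutter speed: 1/8 → 1/10 → 1/13 → 1/15 → 1/20 → 1/25 → 1/30 — 2 stops shorter (darker).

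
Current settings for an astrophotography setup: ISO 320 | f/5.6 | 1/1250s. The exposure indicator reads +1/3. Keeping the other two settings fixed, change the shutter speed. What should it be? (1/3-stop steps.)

1/1600s

Overexposed by 1/3 stop → need 1/3 stop darker.
Shutter speed: 1/1250 → 1/1600.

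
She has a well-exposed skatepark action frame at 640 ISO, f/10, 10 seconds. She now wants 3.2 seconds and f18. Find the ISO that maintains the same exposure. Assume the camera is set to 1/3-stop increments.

ISO 6400

Shutter speed: 10 → 8 → 6 → 5 → 4 → 3.2 — 1 2/3 stops faster (darker).
Aperture: f/10 → f/11 → f/13 → f/14 → f/16 → f/18 — 1 2/3 stops stopped down (darker).
Net change so far: 3 1/3 stops darker. Offset with the ISO: 640 → 800 → 1000 → 1250 → 1600 → 2000 → 2500 → 3200 → 4000 → 5000 → 6400.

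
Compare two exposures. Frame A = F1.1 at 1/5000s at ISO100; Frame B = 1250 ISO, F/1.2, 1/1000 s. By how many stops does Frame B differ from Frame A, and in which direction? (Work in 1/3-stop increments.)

Aperture: f/1.1 → f/1.2 — 1/3 stop stopped down (darker).
Shutter speed: 1/5000 → 1/4000 → 1/3200 → 1/2500 → 1/2000 → 1/1600 → 1/1250 → 1/1000 — 2 1/3 stops slower (brighter).
ISO: 100 → 125 → 160 → 200 → 250 → 320 → 400 → 500 → 640 → 800 → 1000 → 1250 — 3 2/3 stops raised (brighter).
Net: −1/3 +2 1/3 +3 2/3 = +5 2/3 stops.

5 2/3 stops brighter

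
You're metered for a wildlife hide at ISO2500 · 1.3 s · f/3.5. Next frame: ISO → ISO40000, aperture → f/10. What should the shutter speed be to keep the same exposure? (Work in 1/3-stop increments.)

0.6 s

ISO: 2500 → 3200 → 4000 → 5000 → 6400 → 8000 → 10000 → 12800 → 16000 → 20000 → 25600 → 32000 → 40000 — 4 stops raised (brighter).
Aperture: f/3.5 → f/4 → f/4.5 → f/5 → f/5.6 → f/6.3 → f/7.1 → f/8 → f/9 → f/10 — 3 stops narrower (darker).
Net change so far: 1 stop brighter. Offset with the shutter speed: 1.3 → 1 → 0.8 → 0.6.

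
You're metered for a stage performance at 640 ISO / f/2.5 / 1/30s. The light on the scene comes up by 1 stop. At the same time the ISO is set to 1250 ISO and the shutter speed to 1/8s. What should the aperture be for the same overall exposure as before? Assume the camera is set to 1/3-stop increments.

f/10

Scene light: 1 stop brighter.
ISO: 640 → 800 → 1000 → 1250 — 1 stop higher (brighter).
Shutter speed: 1/30 → 1/25 → 1/20 → 1/15 → 1/13 → 1/10 → 1/8 — 2 stops longer (brighter).
Net so far: 4 stops brighter. Aperture: f/2.5 → f/2.8 → f/3.2 → f/3.5 → f/4 → f/4.5 → f/5 → f/5.6 → f/6.3 → f/7.1 → f/8 → f/9 → f/10.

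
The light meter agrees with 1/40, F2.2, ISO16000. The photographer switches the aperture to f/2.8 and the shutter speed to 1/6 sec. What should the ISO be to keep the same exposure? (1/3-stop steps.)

Aperture: f/2.2 → f/2.5 → f/2.8 — 2/3 stop smaller aperture (darker).
Shutter speed: 1/40 → 1/30 → 1/25 → 1/20 → 1/15 → 1/13 → 1/10 → 1/8 → 1/6 — 2 2/3 stops longer (brighter).
Net change so far: 2 stops brighter. Offset with the ISO: 16000 → 12800 → 10000 → 8000 → 6400 → 5000 → 4000.

ISO 4000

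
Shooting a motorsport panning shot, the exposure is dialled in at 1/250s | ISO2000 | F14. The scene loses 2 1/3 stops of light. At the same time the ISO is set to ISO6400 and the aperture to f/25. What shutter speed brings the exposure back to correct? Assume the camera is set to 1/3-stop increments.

Scene light: 2 1/3 stops darker.
ISO: 2000 → 2500 → 3200 → 4000 → 5000 → 6400 — 1 2/3 stops raised (brighter).
Aperture: f/14 → f/16 → f/18 → f/20 → f/22 → f/25 — 1 2/3 stops stopped down (darker).
Net so far: 2 1/3 stops darker. Shutter speed: 1/250 → 1/200 → 1/160 → 1/125 → 1/100 → 1/80 → 1/60 → 1/50.

1/50s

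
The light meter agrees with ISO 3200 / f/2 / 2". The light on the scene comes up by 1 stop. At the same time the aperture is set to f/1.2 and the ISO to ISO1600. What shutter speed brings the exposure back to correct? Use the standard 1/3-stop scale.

0.8 s

Scene light: 1 stop brighter.
Aperture: f/2 → f/1.8 → f/1.6 → f/1.4 → f/1.2 — 1 1/3 stops larger aperture (brighter).
ISO: 3200 → 2500 → 2000 → 1600 — 1 stop dropped (darker).
Net so far: 1 1/3 stops brighter. Shutter speed: 2 → 1.6 → 1.3 → 1 → 0.8.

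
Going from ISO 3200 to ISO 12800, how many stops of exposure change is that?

3200 → 6400 → 12800 — count the steps: 2 stops.

2 stops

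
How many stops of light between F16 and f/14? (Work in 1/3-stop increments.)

1/3 stop

f/16 → f/14 — count the steps: 1 third-stops = 1/3 stop.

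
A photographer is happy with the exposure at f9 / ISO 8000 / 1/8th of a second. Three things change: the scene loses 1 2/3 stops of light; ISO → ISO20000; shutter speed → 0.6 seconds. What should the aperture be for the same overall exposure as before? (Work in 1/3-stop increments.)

f/18

Scene light: 1 2/3 stops darker.
ISO: 8000 → 10000 → 12800 → 16000 → 20000 — 1 1/3 stops raised (brighter).
Shutter speed: 1/8 → 1/6 → 1/5 → 1/4 → 0.3 → 0.4 → 0.5 → 0.6 — 2 1/3 stops longer (brighter).
Net so far: 2 stops brighter. Aperture: f/9 → f/10 → f/11 → f/13 → f/14 → f/16 → f/18.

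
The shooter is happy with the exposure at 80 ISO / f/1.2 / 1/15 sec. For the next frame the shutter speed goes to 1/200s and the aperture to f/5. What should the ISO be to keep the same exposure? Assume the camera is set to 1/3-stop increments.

ISO 16000

Shutter speed: 1/15 → 1/20 → 1/25 → 1/30 → 1/40 → 1/50 → 1/60 → 1/80 → 1/100 → 1/125 → 1/160 → 1/200 — 3 2/3 stops shorter (darker).
Aperture: f/1.2 → f/1.4 → f/1.6 → f/1.8 → f/2 → f/2.2 → f/2.5 → f/2.8 → f/3.2 → f/3.5 → f/4 → f/4.5 → f/5 — 4 stops stopped down (darker).
Net change so far: 7 2/3 stops darker. Offset with the ISO: 80 → 100 → 125 → 160 → 200 → 250 → 320 → 400 → 500 → 640 → 800 → 1000 → 1250 → 1600 → 2000 → 2500 → 3200 → 4000 → 5000 → 6400 → 8000 → 10000 → 12800 → 16000.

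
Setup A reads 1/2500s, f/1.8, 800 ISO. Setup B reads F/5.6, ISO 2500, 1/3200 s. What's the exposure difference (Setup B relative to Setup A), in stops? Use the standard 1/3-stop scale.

2 stops darker

Aperture: f/1.8 → f/2 → f/2.2 → f/2.5 → f/2.8 → f/3.2 → f/3.5 → f/4 → f/4.5 → f/5 → f/5.6 — 3 1/3 stops smaller aperture (darker).
Shutter speed: 1/2500 → 1/3200 — 1/3 stop shorter (darker).
ISO: 800 → 1000 → 1250 → 1600 → 2000 → 2500 — 1 2/3 stops higher (brighter).
Net: −3 1/3 −1/3 +1 2/3 = −2 stops.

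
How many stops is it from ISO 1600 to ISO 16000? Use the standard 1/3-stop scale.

1600 → 2000 → 2500 → 3200 → 4000 → 5000 → 6400 → 8000 → 10000 → 12800 → 16000 — count the steps: 10 third-stops = 3 1/3 stops.

3 1/3 stops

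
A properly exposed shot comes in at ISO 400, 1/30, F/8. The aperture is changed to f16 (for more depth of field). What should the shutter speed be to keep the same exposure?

1/8s

Aperture: f/8 → f/11 → f/16 — 2 stops stopped down (darker).
Need 2 stops brighter from the shutter speed: 1/30 → 1/15 → 1/8.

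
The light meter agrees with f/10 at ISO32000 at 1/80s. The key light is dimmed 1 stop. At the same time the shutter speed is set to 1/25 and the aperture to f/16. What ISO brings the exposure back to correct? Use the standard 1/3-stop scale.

ISO 51200

Scene light: 1 stop darker.
Shutter speed: 1/80 → 1/60 → 1/50 → 1/40 → 1/30 → 1/25 — 1 2/3 stops longer (brighter).
Aperture: f/10 → f/11 → f/13 → f/14 → f/16 — 1 1/3 stops stopped down (darker).
Net so far: 2/3 stop darker. ISO: 32000 → 40000 → 51200.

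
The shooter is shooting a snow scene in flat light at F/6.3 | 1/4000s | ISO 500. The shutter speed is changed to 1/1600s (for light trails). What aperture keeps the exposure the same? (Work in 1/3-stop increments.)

Shutter speed: 1/4000 → 1/3200 → 1/2500 → 1/2000 → 1/1600 — 1 1/3 stops longer (brighter).
Need 1 1/3 stops darker from the aperture: f/6.3 → f/7.1 → f/8 → f/9 → f/10.

f/10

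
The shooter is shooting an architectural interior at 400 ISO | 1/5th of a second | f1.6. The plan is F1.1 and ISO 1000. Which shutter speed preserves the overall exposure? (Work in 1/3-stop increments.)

1/25s

Aperture: f/1.6 → f/1.4 → f/1.2 → f/1.1 — 1 stop opened up (brighter).
ISO: 400 → 500 → 640 → 800 → 1000 — 1 1/3 stops higher (brighter).
Net change so far: 2 1/3 stops brighter. Offset with the shutter speed: 1/5 → 1/6 → 1/8 → 1/10 → 1/13 → 1/15 → 1/20 → 1/25.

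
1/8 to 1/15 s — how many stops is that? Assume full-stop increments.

1 stop

1/8 → 1/15 — count the steps: 1 stop.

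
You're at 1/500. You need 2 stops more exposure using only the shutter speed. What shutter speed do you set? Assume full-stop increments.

Shutter speed: 1/500 → 1/250 → 1/125 — 2 stops longer (brighter).

1/125s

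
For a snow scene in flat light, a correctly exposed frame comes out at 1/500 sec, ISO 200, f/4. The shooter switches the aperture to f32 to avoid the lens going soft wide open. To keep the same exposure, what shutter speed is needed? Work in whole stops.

Aperture: f/4 → f/5.6 → f/8 → f/11 → f/16 → f/22 → f/32 — 6 stops narrower (darker).
Need 6 stops brighter from the shutter speed: 1/500 → 1/250 → 1/125 → 1/60 → 1/30 → 1/15 → 1/8.

1/8s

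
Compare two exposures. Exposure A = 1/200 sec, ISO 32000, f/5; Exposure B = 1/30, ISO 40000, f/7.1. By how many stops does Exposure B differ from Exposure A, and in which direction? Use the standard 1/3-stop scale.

2 stops brighter

Aperture: f/5 → f/5.6 → f/6.3 → f/7.1 — 1 stop stopped down (darker).
Shutter speed: 1/200 → 1/160 → 1/125 → 1/100 → 1/80 → 1/60 → 1/50 → 1/40 → 1/30 — 2 2/3 stops slower (brighter).
ISO: 32000 → 40000 — 1/3 stop raised (brighter).
Net: −1 +2 2/3 +1/3 = +2 stops.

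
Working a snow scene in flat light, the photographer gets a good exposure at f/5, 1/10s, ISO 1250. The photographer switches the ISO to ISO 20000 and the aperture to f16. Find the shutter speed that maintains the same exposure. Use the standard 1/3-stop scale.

ISO: 1250 → 1600 → 2000 → 2500 → 3200 → 4000 → 5000 → 6400 → 8000 → 10000 → 12800 → 16000 → 20000 — 4 stops higher (brighter).
Aperture: f/5 → f/5.6 → f/6.3 → f/7.1 → f/8 → f/9 → f/10 → f/11 → f/13 → f/14 → f/16 — 3 1/3 stops stopped down (darker).
Net change so far: 2/3 stop brighter. Offset with the shutter speed: 1/10 → 1/13 → 1/15.

1/15s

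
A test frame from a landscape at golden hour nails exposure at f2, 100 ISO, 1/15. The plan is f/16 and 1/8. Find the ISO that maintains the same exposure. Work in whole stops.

Aperture: f/2 → f/2.8 → f/4 → f/5.6 → f/8 → f/11 → f/16 — 6 stops narrower (darker).
Shutter speed: 1/15 → 1/8 — 1 stop slower (brighter).
Net change so far: 5 stops darker. Offset with the ISO: 100 → 200 → 400 → 800 → 1600 → 3200.

ISO 3200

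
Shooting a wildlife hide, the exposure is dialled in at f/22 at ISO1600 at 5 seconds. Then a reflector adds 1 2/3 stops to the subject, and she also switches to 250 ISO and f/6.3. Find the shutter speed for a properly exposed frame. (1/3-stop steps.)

Scene light: 1 2/3 stops brighter.
ISO: 1600 → 1250 → 1000 → 800 → 640 → 500 → 400 → 320 → 250 — 2 2/3 stops lower (darker).
Aperture: f/22 → f/20 → f/18 → f/16 → f/14 → f/13 → f/11 → f/10 → f/9 → f/8 → f/7.1 → f/6.3 — 3 2/3 stops larger aperture (brighter).
Net so far: 2 2/3 stops brighter. Shutter speed: 5 → 4 → 3.2 → 2.5 → 2 → 1.6 → 1.3 → 1 → 0.8.

0.8 s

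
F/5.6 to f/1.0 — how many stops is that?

5 stops

f/5.6 → f/4 → f/2.8 → f/2 → f/1.4 → f/1.0 — count the steps: 5 stops.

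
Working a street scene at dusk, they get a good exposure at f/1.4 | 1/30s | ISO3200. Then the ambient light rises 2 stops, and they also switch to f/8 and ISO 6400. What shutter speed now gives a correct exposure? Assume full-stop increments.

1/8s

Scene light: 2 stops brighter.
Aperture: f/1.4 → f/2 → f/2.8 → f/4 → f/5.6 → f/8 — 5 stops stopped down (darker).
ISO: 3200 → 6400 — 1 stop raised (brighter).
Net so far: 2 stops darker. Shutter speed: 1/30 → 1/15 → 1/8.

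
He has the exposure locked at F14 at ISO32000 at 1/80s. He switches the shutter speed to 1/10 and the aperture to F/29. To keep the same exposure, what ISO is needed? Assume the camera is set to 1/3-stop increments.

Shutter speed: 1/80 → 1/60 → 1/50 → 1/40 → 1/30 → 1/25 → 1/20 → 1/15 → 1/13 → 1/10 — 3 stops longer (brighter).
Aperture: f/14 → f/16 → f/18 → f/20 → f/22 → f/25 → f/29 — 2 stops stopped down (darker).
Net change so far: 1 stop brighter. Offset with the ISO: 32000 → 25600 → 20000 → 16000.

ISO 16000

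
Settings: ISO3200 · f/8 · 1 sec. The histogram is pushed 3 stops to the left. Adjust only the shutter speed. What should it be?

Underexposed by 3 stops → need 3 stops brighter.
Shutter speed: 1 → 2 → 4 → 8.

8 s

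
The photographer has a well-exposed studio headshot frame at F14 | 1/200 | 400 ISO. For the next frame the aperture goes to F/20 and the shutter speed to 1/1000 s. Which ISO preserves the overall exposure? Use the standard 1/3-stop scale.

ISO 4000

Aperture: f/14 → f/16 → f/18 → f/20 — 1 stop narrower (darker).
Shutter speed: 1/200 → 1/250 → 1/320 → 1/400 → 1/500 → 1/640 → 1/800 → 1/1000 — 2 1/3 stops faster (darker).
Net change so far: 3 1/3 stops darker. Offset with the ISO: 400 → 500 → 640 → 800 → 1000 → 1250 → 1600 → 2000 → 2500 → 3200 → 4000.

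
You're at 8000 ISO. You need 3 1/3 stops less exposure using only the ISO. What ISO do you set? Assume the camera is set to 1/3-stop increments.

ISO: 8000 → 6400 → 5000 → 4000 → 3200 → 2500 → 2000 → 1600 → 1250 → 1000 → 800 — 3 1/3 stops dropped (darker).

ISO 800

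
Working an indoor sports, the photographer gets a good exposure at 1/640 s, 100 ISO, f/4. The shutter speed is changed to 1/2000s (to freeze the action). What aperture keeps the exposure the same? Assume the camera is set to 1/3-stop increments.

Shutter speed: 1/640 → 1/800 → 1/1000 → 1/1250 → 1/1600 → 1/2000 — 1 2/3 stops faster (darker).
Need 1 2/3 stops brighter from the aperture: f/4 → f/3.5 → f/3.2 → f/2.8 → f/2.5 → f/2.2.

f/2.2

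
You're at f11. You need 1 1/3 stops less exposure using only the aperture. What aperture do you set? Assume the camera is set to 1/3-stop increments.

Aperture: f/11 → f/13 → f/14 → f/16 → f/18 — 1 1/3 stops stopped down (darker).

f/18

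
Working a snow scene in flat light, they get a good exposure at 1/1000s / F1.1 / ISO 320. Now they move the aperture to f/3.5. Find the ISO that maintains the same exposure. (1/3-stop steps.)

Aperture: f/1.1 → f/1.2 → f/1.4 → f/1.6 → f/1.8 → f/2 → f/2.2 → f/2.5 → f/2.8 → f/3.2 → f/3.5 — 3 1/3 stops narrower (darker).
Need 3 1/3 stops brighter from the ISO: 320 → 400 → 500 → 640 → 800 → 1000 → 1250 → 1600 → 2000 → 2500 → 3200.

ISO 3200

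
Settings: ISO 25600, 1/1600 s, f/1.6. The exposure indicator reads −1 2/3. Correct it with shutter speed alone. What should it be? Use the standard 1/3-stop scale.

1/500s

Underexposed by 1 2/3 stops → need 1 2/3 stops brighter.
Shutter speed: 1/1600 → 1/1250 → 1/1000 → 1/800 → 1/640 → 1/500.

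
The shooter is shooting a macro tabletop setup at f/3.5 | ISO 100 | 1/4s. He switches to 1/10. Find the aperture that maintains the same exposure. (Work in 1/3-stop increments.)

Shutter speed: 1/4 → 1/5 → 1/6 → 1/8 → 1/10 — 1 1/3 stops shorter (darker).
Need 1 1/3 stops brighter from the aperture: f/3.5 → f/3.2 → f/2.8 → f/2.5 → f/2.2.

f/2.2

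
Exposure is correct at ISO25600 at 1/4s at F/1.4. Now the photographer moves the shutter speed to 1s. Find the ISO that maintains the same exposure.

ISO 6400

Shutter speed: 1/4 → 1/2 → 1 — 2 stops slower (brighter).
Need 2 stops darker from the ISO: 25600 → 12800 → 6400.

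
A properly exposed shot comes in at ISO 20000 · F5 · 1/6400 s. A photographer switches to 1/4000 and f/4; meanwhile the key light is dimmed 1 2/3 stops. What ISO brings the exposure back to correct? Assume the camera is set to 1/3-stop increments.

ISO 25600

Scene light: 1 2/3 stops darker.
Shutter speed: 1/6400 → 1/5000 → 1/4000 — 2/3 stop slower (brighter).
Aperture: f/5 → f/4.5 → f/4 — 2/3 stop wider (brighter).
Net so far: 1/3 stop darker. ISO: 20000 → 25600.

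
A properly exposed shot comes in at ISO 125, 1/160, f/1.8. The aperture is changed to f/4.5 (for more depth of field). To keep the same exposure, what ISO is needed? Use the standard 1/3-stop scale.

ISO 800

Aperture: f/1.8 → f/2 → f/2.2 → f/2.5 → f/2.8 → f/3.2 → f/3.5 → f/4 → f/4.5 — 2 2/3 stops narrower (darker).
Need 2 2/3 stops brighter from the ISO: 125 → 160 → 200 → 250 → 320 → 400 → 500 → 640 → 800.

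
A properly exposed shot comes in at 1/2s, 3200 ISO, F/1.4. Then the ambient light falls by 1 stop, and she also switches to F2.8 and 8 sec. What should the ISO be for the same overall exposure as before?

ISO 1600

Scene light: 1 stop darker.
Aperture: f/1.4 → f/2 → f/2.8 — 2 stops smaller aperture (darker).
Shutter speed: 1/2 → 1 → 2 → 4 → 8 — 4 stops slower (brighter).
Net so far: 1 stop brighter. ISO: 3200 → 1600.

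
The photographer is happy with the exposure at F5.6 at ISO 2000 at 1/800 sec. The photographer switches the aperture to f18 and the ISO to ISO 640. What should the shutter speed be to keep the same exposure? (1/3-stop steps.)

1/25s

Aperture: f/5.6 → f/6.3 → f/7.1 → f/8 → f/9 → f/10 → f/11 → f/13 → f/14 → f/16 → f/18 — 3 1/3 stops stopped down (darker).
ISO: 2000 → 1600 → 1250 → 1000 → 800 → 640 — 1 2/3 stops lower (darker).
Net change so far: 5 stops darker. Offset with the shutter speed: 1/800 → 1/640 → 1/500 → 1/400 → 1/320 → 1/250 → 1/200 → 1/160 → 1/125 → 1/100 → 1/80 → 1/60 → 1/50 → 1/40 → 1/30 → 1/25.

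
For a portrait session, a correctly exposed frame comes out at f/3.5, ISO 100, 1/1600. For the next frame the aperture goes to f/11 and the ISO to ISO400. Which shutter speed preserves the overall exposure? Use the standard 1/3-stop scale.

1/640s

Aperture: f/3.5 → f/4 → f/4.5 → f/5 → f/5.6 → f/6.3 → f/7.1 → f/8 → f/9 → f/10 → f/11 — 3 1/3 stops stopped down (darker).
ISO: 100 → 125 → 160 → 200 → 250 → 320 → 400 — 2 stops raised (brighter).
Net change so far: 1 1/3 stops darker. Offset with the shutter speed: 1/1600 → 1/1250 → 1/1000 → 1/800 → 1/640.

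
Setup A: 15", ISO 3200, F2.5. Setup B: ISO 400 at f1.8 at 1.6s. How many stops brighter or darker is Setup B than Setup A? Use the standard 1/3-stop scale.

5 1/3 stops darker

Aperture: f/2.5 → f/2.2 → f/2 → f/1.8 — 1 stop larger aperture (brighter).
Shutter speed: 15 → 13 → 10 → 8 → 6 → 5 → 4 → 3.2 → 2.5 → 2 → 1.6 — 3 1/3 stops shorter (darker).
ISO: 3200 → 2500 → 2000 → 1600 → 1250 → 1000 → 800 → 640 → 500 → 400 — 3 stops lower (darker).
Net: +1 −3 1/3 −3 = −5 1/3 stops.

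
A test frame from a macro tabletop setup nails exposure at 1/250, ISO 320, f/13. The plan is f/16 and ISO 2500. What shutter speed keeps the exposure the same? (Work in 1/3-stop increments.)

1/1250s

Aperture: f/13 → f/14 → f/16 — 2/3 stop smaller aperture (darker).
ISO: 320 → 400 → 500 → 640 → 800 → 1000 → 1250 → 1600 → 2000 → 2500 — 3 stops raised (brighter).
Net change so far: 2 1/3 stops brighter. Offset with the shutter speed: 1/250 → 1/320 → 1/400 → 1/500 → 1/640 → 1/800 → 1/1000 → 1/1250.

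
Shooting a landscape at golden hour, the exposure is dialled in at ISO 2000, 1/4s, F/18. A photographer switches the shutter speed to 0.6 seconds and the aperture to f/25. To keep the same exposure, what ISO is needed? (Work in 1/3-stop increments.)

Shutter speed: 1/4 → 0.3 → 0.4 → 0.5 → 0.6 — 1 1/3 stops longer (brighter).
Aperture: f/18 → f/20 → f/22 → f/25 — 1 stop stopped down (darker).
Net change so far: 1/3 stop brighter. Offset with the ISO: 2000 → 1600.

ISO 1600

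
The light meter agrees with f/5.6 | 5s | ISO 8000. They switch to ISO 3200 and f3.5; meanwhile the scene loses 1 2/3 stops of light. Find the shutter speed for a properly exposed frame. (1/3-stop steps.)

Scene light: 1 2/3 stops darker.
ISO: 8000 → 6400 → 5000 → 4000 → 3200 — 1 1/3 stops dropped (darker).
Aperture: f/5.6 → f/5 → f/4.5 → f/4 → f/3.5 — 1 1/3 stops opened up (brighter).
Net so far: 1 2/3 stops darker. Shutter speed: 5 → 6 → 8 → 10 → 13 → 15.

15 s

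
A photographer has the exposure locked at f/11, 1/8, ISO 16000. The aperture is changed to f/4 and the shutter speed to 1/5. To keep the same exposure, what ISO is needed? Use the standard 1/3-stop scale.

Aperture: f/11 → f/10 → f/9 → f/8 → f/7.1 → f/6.3 → f/5.6 → f/5 → f/4.5 → f/4 — 3 stops larger aperture (brighter).
Shutter speed: 1/8 → 1/6 → 1/5 — 2/3 stop slower (brighter).
Net change so far: 3 2/3 stops brighter. Offset with the ISO: 16000 → 12800 → 10000 → 8000 → 6400 → 5000 → 4000 → 3200 → 2500 → 2000 → 1600 → 1250.

ISO 1250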